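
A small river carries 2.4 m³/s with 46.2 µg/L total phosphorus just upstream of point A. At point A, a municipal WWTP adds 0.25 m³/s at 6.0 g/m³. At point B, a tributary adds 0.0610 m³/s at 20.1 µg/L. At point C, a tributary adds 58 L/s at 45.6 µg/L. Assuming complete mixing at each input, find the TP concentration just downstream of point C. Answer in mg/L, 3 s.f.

0.583 mg/L

46.2 µg/L = 0.0462 mg/L.
After input A: C = (2.4·0.0462 + 0.25·6) / 2.65 = 0.6079 mg/L.
20.1 µg/L = 0.0201 mg/L.
After input B: C = (2.65·0.6079 + 0.061·0.0201) / 2.711 = 0.5947 mg/L.
58 L/s = 0.058 m³/s.
45.6 µg/L = 0.0456 mg/L.
After input C: C = (2.711·0.5947 + 0.058·0.0456) / 2.769 = 0.5832 mg/L.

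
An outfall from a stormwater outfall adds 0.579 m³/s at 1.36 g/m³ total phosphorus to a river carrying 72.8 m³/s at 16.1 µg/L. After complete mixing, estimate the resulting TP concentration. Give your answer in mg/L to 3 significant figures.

0.0267 mg/L

16.1 µg/L = 0.0161 mg/L.
Flow-weighted mixing gives C = (0.579·1.36 + 72.8·0.0161) / (0.579 + 72.8) = 1.96/73.38 = 0.0267 mg/L.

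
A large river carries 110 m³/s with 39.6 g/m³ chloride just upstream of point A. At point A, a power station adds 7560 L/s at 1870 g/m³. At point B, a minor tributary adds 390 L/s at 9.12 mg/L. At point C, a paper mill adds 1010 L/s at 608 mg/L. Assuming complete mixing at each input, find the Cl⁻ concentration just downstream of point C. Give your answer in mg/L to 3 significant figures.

161 mg/L

7560 L/s = 7.56 m³/s.
After input A: C = (110·39.6 + 7.56·1870) / 117.6 = 157.3 mg/L.
390 L/s = 0.39 m³/s.
After input B: C = (117.6·157.3 + 0.39·9.12) / 118 = 156.8 mg/L.
1010 L/s = 1.01 m³/s.
After input C: C = (118·156.8 + 1.01·608) / 119 = 160.6 mg/L.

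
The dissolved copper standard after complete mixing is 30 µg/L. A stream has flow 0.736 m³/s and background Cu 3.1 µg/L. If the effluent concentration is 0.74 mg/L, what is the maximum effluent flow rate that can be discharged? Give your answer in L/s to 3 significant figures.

27.9 L/s

3.1 µg/L = 0.0031 mg/L.
30 µg/L = 0.03 mg/L.
Mass balance at complete mixing: C_std·(Q_w + Q_r) = Q_w·C_e + Q_r·C_b.
Rearranging, Q_w = Q_r·(C_std − C_b)/(C_e − C_std) = 0.736·(0.03 − 0.0031) / (0.74 − 0.03) = 0.02789 m³/s.
= 27.89 L/s.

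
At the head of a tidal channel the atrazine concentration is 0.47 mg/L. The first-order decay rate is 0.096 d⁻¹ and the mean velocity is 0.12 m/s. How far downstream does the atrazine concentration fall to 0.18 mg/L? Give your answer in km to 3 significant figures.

104 km

From C = C₀·e^(−kt), t = ln(C₀/C)/k = ln(0.47/0.18)/0.096 = 0.9598/0.096 = 9.998 d.
Distance = v·t = 0.12 m/s × 8.638e+05 s = 1.037e+05 m = 103.7 km.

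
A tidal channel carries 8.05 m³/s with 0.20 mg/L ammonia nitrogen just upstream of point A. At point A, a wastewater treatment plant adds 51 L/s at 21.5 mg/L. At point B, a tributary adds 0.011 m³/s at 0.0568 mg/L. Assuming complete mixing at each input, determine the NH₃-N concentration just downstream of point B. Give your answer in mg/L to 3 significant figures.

0.334 mg/L

51 L/s = 0.051 m³/s.
After input A: C = (8.05·0.2 + 0.051·21.5) / 8.101 = 0.3341 mg/L.
After input B: C = (8.101·0.3341 + 0.011·0.0568) / 8.112 = 0.3337 mg/L.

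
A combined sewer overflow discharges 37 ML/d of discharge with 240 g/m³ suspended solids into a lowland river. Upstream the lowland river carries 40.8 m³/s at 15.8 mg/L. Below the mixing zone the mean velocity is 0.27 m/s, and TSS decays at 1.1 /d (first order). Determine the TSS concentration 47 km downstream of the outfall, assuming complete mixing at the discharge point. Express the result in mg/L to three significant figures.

37 ML/d = 0.4282 m³/s.
After complete mixing, C₀ = (0.4282·240 + 40.8·15.8) / 41.23 = 18.13 mg/L.
Travel time t = 4.7e+04 m / 0.27 m/s = 1.741e+05 s = 2.015 d.
C = 18.13·exp(−1.1·2.015) = 18.13·0.109 = 1.976 mg/L.

1.98 mg/L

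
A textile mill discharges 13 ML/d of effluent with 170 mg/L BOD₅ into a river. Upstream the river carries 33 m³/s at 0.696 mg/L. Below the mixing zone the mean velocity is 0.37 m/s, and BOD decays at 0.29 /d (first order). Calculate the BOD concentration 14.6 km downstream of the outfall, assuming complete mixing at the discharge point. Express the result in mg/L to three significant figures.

1.28 mg/L

13 ML/d = 0.1505 m³/s.
After complete mixing, C₀ = (0.1505·170 + 33·0.696) / 33.15 = 1.464 mg/L.
Travel time t = 1.46e+04 m / 0.37 m/s = 3.946e+04 s = 0.4567 d.
C = 1.464·exp(−0.29·0.4567) = 1.464·0.876 = 1.283 mg/L.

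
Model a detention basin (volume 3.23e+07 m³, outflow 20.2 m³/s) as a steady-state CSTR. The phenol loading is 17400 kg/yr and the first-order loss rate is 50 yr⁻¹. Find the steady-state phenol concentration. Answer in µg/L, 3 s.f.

7.72 µg/L

Outflow Q = 20.2 m³/s × 3.156e+07 s/yr = 6.375e+08 m³/yr.
Steady-state CSTR mass balance: W = Q·C + k·V·C, so C = W/(Q + kV).
Q + kV = 6.375e+08 + 50·3.23e+07 = 2.252e+09 m³/yr.
C = 17400/2.252e+09 = 7.725e-06 kg/m³ = 0.007725 mg/L = 7.725 µg/L.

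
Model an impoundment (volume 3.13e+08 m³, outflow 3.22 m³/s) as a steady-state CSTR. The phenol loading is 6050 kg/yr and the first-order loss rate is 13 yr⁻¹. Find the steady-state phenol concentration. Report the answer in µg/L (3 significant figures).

Outflow Q = 3.22 m³/s × 3.156e+07 s/yr = 1.016e+08 m³/yr.
Steady-state CSTR mass balance: W = Q·C + k·V·C, so C = W/(Q + kV).
Q + kV = 1.016e+08 + 13·3.13e+08 = 4.171e+09 m³/yr.
C = 6050/4.171e+09 = 1.451e-06 kg/m³ = 0.001451 mg/L = 1.451 µg/L.

1.45 µg/L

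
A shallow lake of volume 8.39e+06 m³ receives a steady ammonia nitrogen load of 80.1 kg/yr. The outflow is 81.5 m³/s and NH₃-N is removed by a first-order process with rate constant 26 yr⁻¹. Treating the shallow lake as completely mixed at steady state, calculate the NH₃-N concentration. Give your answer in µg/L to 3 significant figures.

0.0287 µg/L

Outflow Q = 81.5 m³/s × 3.156e+07 s/yr = 2.572e+09 m³/yr.
Steady-state CSTR mass balance: W = Q·C + k·V·C, so C = W/(Q + kV).
Q + kV = 2.572e+09 + 26·8.39e+06 = 2.79e+09 m³/yr.
C = 80.1/2.79e+09 = 2.871e-08 kg/m³ = 2.871e-05 mg/L = 0.02871 µg/L.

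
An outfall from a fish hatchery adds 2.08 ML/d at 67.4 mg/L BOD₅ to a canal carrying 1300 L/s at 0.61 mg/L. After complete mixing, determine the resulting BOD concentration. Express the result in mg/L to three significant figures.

1.82 mg/L

2.08 ML/d = 0.02407 m³/s.
1300 L/s = 1.3 m³/s.
By mass balance at complete mixing, C = (0.02407·67.4 + 1.3·0.61) / (0.02407 + 1.3) = 2.416/1.324 = 1.824 mg/L.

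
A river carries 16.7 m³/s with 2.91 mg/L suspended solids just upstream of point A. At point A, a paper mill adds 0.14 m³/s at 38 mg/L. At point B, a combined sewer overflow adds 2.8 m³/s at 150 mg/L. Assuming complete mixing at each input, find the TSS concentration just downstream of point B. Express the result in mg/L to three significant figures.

24.1 mg/L

After input A: C = (16.7·2.91 + 0.14·38) / 16.84 = 3.202 mg/L.
After input B: C = (16.84·3.202 + 2.8·150) / 19.64 = 24.13 mg/L.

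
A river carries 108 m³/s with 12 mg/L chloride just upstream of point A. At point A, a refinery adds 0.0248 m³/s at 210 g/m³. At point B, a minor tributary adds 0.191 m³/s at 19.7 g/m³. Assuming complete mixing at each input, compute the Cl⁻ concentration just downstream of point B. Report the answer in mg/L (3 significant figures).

After input A: C = (108·12 + 0.0248·210) / 108 = 12.05 mg/L.
After input B: C = (108·12.05 + 0.191·19.7) / 108.2 = 12.06 mg/L.

12.1 mg/L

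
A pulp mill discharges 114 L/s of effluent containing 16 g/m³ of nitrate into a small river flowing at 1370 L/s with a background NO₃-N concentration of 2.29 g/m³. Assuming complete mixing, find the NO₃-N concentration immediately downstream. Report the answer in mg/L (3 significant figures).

114 L/s = 0.114 m³/s.
1370 L/s = 1.37 m³/s.
Conservation of mass across the mixing zone: C = (0.114·16 + 1.37·2.29) / (0.114 + 1.37) = 4.961/1.484 = 3.343 mg/L.

3.34 mg/L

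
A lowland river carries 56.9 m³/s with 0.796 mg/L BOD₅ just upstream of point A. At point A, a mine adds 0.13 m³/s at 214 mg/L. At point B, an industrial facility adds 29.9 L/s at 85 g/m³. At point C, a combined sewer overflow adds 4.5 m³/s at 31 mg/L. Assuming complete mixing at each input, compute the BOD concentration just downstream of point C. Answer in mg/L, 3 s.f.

After input A: C = (56.9·0.796 + 0.13·214) / 57.03 = 1.282 mg/L.
29.9 L/s = 0.0299 m³/s.
After input B: C = (57.03·1.282 + 0.0299·85) / 57.06 = 1.326 mg/L.
After input C: C = (57.06·1.326 + 4.5·31) / 61.56 = 3.495 mg/L.

3.50 mg/L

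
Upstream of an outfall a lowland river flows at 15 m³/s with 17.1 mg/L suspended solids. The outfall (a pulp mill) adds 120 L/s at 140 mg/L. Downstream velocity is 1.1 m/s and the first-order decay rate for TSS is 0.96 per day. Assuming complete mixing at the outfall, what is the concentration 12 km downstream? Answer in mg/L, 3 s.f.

120 L/s = 0.12 m³/s.
After complete mixing, C₀ = (0.12·140 + 15·17.1) / 15.12 = 18.08 mg/L.
Travel time t = 1.2e+04 m / 1.1 m/s = 1.091e+04 s = 0.1263 d.
C = 18.08·exp(−0.96·0.1263) = 18.08·0.8858 = 16.01 mg/L.

16.0 mg/L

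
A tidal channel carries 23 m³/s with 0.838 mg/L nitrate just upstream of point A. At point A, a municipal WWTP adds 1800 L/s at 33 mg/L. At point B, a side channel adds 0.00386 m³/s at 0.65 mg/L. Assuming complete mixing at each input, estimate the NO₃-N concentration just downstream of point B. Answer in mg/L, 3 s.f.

3.17 mg/L

1800 L/s = 1.8 m³/s.
After input A: C = (23·0.838 + 1.8·33) / 24.8 = 3.172 mg/L.
After input B: C = (24.8·3.172 + 0.00386·0.65) / 24.8 = 3.172 mg/L.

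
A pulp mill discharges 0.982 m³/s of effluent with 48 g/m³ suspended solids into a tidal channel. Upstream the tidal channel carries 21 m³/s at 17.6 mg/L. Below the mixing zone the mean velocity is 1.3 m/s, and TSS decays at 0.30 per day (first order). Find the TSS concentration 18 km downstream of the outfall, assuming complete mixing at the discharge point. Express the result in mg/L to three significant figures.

After complete mixing, C₀ = (0.982·48 + 21·17.6) / 21.98 = 18.96 mg/L.
Travel time t = 1.8e+04 m / 1.3 m/s = 1.385e+04 s = 0.1603 d.
C = 18.96·exp(−0.30·0.1603) = 18.96·0.9531 = 18.07 mg/L.

18.1 mg/L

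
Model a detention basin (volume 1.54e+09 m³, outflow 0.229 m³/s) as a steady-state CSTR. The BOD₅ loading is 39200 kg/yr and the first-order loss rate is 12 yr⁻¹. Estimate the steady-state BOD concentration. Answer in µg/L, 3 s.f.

Outflow Q = 0.229 m³/s × 3.156e+07 s/yr = 7.227e+06 m³/yr.
Steady-state CSTR mass balance: W = Q·C + k·V·C, so C = W/(Q + kV).
Q + kV = 7.227e+06 + 12·1.54e+09 = 1.849e+10 m³/yr.
C = 39200/1.849e+10 = 2.12e-06 kg/m³ = 0.00212 mg/L = 2.12 µg/L.

2.12 µg/L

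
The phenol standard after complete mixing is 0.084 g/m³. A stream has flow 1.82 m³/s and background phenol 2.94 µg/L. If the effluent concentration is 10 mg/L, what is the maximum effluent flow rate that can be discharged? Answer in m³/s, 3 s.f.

0.0149 m³/s

2.94 µg/L = 0.00294 mg/L.
Mass balance at complete mixing: C_std·(Q_w + Q_r) = Q_w·C_e + Q_r·C_b.
Rearranging, Q_w = Q_r·(C_std − C_b)/(C_e − C_std) = 1.82·(0.084 − 0.00294) / (10 − 0.084) = 0.01488 m³/s.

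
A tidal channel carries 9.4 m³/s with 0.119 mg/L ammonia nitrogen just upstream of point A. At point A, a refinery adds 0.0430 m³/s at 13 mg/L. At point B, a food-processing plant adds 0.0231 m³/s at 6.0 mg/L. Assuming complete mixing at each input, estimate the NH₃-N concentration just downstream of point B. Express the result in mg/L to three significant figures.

0.192 mg/L

After input A: C = (9.4·0.119 + 0.043·13) / 9.443 = 0.1777 mg/L.
After input B: C = (9.443·0.1777 + 0.0231·6) / 9.466 = 0.1919 mg/L.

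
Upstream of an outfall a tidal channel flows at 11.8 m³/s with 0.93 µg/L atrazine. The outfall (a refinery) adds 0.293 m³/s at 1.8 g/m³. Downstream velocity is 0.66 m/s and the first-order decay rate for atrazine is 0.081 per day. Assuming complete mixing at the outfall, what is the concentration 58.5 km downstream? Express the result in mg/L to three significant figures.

0.93 µg/L = 0.00093 mg/L.
After complete mixing, C₀ = (0.293·1.8 + 11.8·0.00093) / 12.09 = 0.04452 mg/L.
Travel time t = 5.85e+04 m / 0.66 m/s = 8.864e+04 s = 1.026 d.
C = 0.04452·exp(−0.081·1.026) = 0.04452·0.9203 = 0.04097 mg/L.

0.0410 mg/L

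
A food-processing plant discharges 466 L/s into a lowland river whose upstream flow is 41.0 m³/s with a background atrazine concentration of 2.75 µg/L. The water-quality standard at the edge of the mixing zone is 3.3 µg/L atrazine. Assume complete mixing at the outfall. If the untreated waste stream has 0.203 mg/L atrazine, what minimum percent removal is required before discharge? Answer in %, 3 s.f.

466 L/s = 0.466 m³/s.
2.75 µg/L = 0.00275 mg/L.
3.3 µg/L = 0.0033 mg/L.
Mass balance: 0.0033·41.47 = 0.466·Cₑ + 41·0.00275.
Cₑ = (0.1368 − 0.1127) / 0.466 = 0.05169 mg/L.
Required removal = 1 − 0.05169/0.203 = 74.54 %.

74.5 %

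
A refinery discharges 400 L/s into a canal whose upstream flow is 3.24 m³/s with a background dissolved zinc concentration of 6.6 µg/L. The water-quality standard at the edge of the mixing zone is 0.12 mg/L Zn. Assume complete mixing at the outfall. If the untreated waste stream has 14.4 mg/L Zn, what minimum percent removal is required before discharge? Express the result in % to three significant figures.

92.8 %

400 L/s = 0.4 m³/s.
6.6 µg/L = 0.0066 mg/L.
Mass balance: 0.12·3.64 = 0.4·Cₑ + 3.24·0.0066.
Cₑ = (0.4368 − 0.02138) / 0.4 = 1.039 mg/L.
Required removal = 1 − 1.039/14.4 = 92.79 %.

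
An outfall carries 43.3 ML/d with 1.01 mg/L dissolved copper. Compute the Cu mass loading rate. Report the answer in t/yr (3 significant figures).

43.3 ML/d = 0.5012 m³/s.
Mass flux = Q·C = 0.5012 m³/s × 1.01 g/m³ = 0.5062 g/s.
= 0.5062 g/s × 31.56 = 15.97 t/yr.

16.0 t/yr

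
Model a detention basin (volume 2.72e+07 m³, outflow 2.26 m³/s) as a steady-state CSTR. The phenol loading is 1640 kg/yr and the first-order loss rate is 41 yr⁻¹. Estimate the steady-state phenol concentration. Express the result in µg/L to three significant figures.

Outflow Q = 2.26 m³/s × 3.156e+07 s/yr = 7.132e+07 m³/yr.
Steady-state CSTR mass balance: W = Q·C + k·V·C, so C = W/(Q + kV).
Q + kV = 7.132e+07 + 41·2.72e+07 = 1.187e+09 m³/yr.
C = 1640/1.187e+09 = 1.382e-06 kg/m³ = 0.001382 mg/L = 1.382 µg/L.

1.38 µg/L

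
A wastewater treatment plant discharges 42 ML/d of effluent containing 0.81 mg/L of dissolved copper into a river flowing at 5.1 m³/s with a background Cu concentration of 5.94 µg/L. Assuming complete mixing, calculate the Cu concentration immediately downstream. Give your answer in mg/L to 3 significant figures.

0.0759 mg/L

42 ML/d = 0.4861 m³/s.
5.94 µg/L = 0.00594 mg/L.
By mass balance at complete mixing, C = (0.4861·0.81 + 5.1·0.00594) / (0.4861 + 5.1) = 0.424/5.586 = 0.07591 mg/L.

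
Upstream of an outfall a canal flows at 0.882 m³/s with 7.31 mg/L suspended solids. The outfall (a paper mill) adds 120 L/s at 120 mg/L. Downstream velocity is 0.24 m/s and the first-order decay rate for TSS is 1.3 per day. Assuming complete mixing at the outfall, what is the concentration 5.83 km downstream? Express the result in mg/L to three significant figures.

120 L/s = 0.12 m³/s.
After complete mixing, C₀ = (0.12·120 + 0.882·7.31) / 1.002 = 20.81 mg/L.
Travel time t = 5830 m / 0.24 m/s = 2.429e+04 s = 0.2812 d.
C = 20.81·exp(−1.3·0.2812) = 20.81·0.6938 = 14.44 mg/L.

14.4 mg/L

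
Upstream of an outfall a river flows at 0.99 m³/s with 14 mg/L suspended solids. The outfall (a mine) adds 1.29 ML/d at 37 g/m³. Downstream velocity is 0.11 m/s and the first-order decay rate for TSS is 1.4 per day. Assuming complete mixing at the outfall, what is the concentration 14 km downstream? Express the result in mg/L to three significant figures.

1.82 mg/L

1.29 ML/d = 0.01493 m³/s.
After complete mixing, C₀ = (0.01493·37 + 0.99·14) / 1.005 = 14.34 mg/L.
Travel time t = 1.4e+04 m / 0.11 m/s = 1.273e+05 s = 1.473 d.
C = 14.34·exp(−1.4·1.473) = 14.34·0.1272 = 1.824 mg/L.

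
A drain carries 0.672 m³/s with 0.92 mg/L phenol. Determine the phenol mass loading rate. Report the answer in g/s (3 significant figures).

Mass flux = Q·C = 0.672 m³/s × 0.92 g/m³ = 0.6182 g/s.

0.618 g/s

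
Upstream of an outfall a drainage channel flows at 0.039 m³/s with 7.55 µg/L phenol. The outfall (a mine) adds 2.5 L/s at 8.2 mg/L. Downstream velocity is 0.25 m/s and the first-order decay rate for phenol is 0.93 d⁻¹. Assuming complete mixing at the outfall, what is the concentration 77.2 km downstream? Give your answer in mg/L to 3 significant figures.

2.5 L/s = 0.0025 m³/s.
7.55 µg/L = 0.00755 mg/L.
After complete mixing, C₀ = (0.0025·8.2 + 0.039·0.00755) / 0.0415 = 0.5011 mg/L.
Travel time t = 7.72e+04 m / 0.25 m/s = 3.088e+05 s = 3.574 d.
C = 0.5011·exp(−0.93·3.574) = 0.5011·0.03601 = 0.01804 mg/L.

0.0180 mg/L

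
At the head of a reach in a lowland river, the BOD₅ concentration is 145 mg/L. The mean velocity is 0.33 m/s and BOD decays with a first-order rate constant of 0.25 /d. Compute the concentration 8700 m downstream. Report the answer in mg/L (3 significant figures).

Travel time t = 8700 m / 0.33 m/s = 8700/0.33 = 2.636e+04 s = 0.3051 d.
First-order decay: C = 145·exp(−0.25·0.3051) = 145·0.9266 = 134.4 mg/L.

134 mg/L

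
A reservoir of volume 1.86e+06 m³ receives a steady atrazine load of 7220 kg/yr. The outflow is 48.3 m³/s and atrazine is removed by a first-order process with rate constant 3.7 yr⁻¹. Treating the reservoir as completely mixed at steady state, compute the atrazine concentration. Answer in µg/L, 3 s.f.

Outflow Q = 48.3 m³/s × 3.156e+07 s/yr = 1.524e+09 m³/yr.
Steady-state CSTR mass balance: W = Q·C + k·V·C, so C = W/(Q + kV).
Q + kV = 1.524e+09 + 3.7·1.86e+06 = 1.531e+09 m³/yr.
C = 7220/1.531e+09 = 4.716e-06 kg/m³ = 0.004716 mg/L = 4.716 µg/L.

4.72 µg/L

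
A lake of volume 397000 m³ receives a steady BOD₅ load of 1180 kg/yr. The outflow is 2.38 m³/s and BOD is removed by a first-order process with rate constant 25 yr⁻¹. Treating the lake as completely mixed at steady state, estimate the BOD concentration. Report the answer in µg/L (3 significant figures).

Outflow Q = 2.38 m³/s × 3.156e+07 s/yr = 7.511e+07 m³/yr.
Steady-state CSTR mass balance: W = Q·C + k·V·C, so C = W/(Q + kV).
Q + kV = 7.511e+07 + 25·397000 = 8.503e+07 m³/yr.
C = 1180/8.503e+07 = 1.388e-05 kg/m³ = 0.01388 mg/L = 13.88 µg/L.

13.9 µg/L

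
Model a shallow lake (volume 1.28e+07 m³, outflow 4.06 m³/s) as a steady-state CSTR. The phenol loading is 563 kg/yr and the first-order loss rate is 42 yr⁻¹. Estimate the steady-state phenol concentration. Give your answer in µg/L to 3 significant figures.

0.846 µg/L

Outflow Q = 4.06 m³/s × 3.156e+07 s/yr = 1.281e+08 m³/yr.
Steady-state CSTR mass balance: W = Q·C + k·V·C, so C = W/(Q + kV).
Q + kV = 1.281e+08 + 42·1.28e+07 = 6.657e+08 m³/yr.
C = 563/6.657e+08 = 8.457e-07 kg/m³ = 0.0008457 mg/L = 0.8457 µg/L.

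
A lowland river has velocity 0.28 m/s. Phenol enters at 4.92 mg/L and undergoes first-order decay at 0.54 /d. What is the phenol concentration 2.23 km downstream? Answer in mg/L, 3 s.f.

Travel time t = 2.23 km / 0.28 m/s = 2230/0.28 = 7964 s = 0.09218 d.
First-order decay: C = 4.92·exp(−0.54·0.09218) = 4.92·0.9514 = 4.681 mg/L.

4.68 mg/L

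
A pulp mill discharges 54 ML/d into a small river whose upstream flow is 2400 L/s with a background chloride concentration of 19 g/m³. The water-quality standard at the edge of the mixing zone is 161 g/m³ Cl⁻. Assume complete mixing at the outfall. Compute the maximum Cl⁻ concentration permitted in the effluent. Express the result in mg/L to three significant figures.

706 mg/L

54 ML/d = 0.625 m³/s.
2400 L/s = 2.4 m³/s.
Mass balance: 161·3.025 = 0.625·Cₑ + 2.4·19.
Cₑ = (487 − 45.6) / 0.625 = 706.3 mg/L.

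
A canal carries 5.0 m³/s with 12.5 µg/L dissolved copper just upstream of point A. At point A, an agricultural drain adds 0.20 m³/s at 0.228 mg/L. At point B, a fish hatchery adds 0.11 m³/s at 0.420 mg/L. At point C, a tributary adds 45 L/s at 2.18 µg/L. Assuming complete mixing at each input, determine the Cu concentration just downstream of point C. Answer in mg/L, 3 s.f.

0.0288 mg/L

12.5 µg/L = 0.0125 mg/L.
After input A: C = (5·0.0125 + 0.2·0.228) / 5.2 = 0.02079 mg/L.
After input B: C = (5.2·0.02079 + 0.11·0.42) / 5.31 = 0.02906 mg/L.
45 L/s = 0.045 m³/s.
2.18 µg/L = 0.00218 mg/L.
After input C: C = (5.31·0.02906 + 0.045·0.00218) / 5.355 = 0.02883 mg/L.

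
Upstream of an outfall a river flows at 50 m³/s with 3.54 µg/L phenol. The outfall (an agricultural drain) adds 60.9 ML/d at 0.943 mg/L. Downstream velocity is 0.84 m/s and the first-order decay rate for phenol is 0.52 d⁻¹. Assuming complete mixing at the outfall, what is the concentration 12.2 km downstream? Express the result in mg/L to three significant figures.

0.0152 mg/L

60.9 ML/d = 0.7049 m³/s.
3.54 µg/L = 0.00354 mg/L.
After complete mixing, C₀ = (0.7049·0.943 + 50·0.00354) / 50.7 = 0.0166 mg/L.
Travel time t = 1.22e+04 m / 0.84 m/s = 1.452e+04 s = 0.1681 d.
C = 0.0166·exp(−0.52·0.1681) = 0.0166·0.9163 = 0.01521 mg/L.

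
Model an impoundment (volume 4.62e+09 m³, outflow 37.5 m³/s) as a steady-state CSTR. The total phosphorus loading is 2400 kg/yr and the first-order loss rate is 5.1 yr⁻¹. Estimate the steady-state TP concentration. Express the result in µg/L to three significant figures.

0.0970 µg/L

Outflow Q = 37.5 m³/s × 3.156e+07 s/yr = 1.183e+09 m³/yr.
Steady-state CSTR mass balance: W = Q·C + k·V·C, so C = W/(Q + kV).
Q + kV = 1.183e+09 + 5.1·4.62e+09 = 2.475e+10 m³/yr.
C = 2400/2.475e+10 = 9.699e-08 kg/m³ = 9.699e-05 mg/L = 0.09699 µg/L.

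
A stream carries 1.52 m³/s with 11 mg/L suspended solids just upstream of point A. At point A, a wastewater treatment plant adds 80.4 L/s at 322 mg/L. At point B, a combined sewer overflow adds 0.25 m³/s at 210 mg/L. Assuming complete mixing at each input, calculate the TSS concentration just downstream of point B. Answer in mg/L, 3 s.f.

51.4 mg/L

80.4 L/s = 0.0804 m³/s.
After input A: C = (1.52·11 + 0.0804·322) / 1.6 = 26.62 mg/L.
After input B: C = (1.6·26.62 + 0.25·210) / 1.85 = 51.4 mg/L.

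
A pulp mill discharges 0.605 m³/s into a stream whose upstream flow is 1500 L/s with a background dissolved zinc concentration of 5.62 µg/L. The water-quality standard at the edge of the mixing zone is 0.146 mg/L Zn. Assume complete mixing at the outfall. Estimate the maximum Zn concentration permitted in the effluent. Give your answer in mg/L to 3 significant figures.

1500 L/s = 1.5 m³/s.
5.62 µg/L = 0.00562 mg/L.
Mass balance: 0.146·2.105 = 0.605·Cₑ + 1.5·0.00562.
Cₑ = (0.3073 − 0.00843) / 0.605 = 0.494 mg/L.

0.494 mg/L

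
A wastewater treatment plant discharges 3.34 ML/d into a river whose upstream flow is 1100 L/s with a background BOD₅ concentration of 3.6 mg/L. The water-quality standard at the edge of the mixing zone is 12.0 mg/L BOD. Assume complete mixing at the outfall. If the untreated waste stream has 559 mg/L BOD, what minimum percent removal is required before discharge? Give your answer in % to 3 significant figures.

3.34 ML/d = 0.03866 m³/s.
1100 L/s = 1.1 m³/s.
Mass balance: 12·1.139 = 0.03866·Cₑ + 1.1·3.6.
Cₑ = (13.66 − 3.96) / 0.03866 = 251 mg/L.
Required removal = 1 − 251/559 = 55.09 %.

55.1 %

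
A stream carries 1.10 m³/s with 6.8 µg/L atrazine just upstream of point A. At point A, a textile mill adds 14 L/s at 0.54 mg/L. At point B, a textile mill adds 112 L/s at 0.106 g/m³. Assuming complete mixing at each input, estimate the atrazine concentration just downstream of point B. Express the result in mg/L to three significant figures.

0.0220 mg/L

6.8 µg/L = 0.0068 mg/L.
14 L/s = 0.014 m³/s.
After input A: C = (1.1·0.0068 + 0.014·0.54) / 1.114 = 0.0135 mg/L.
112 L/s = 0.112 m³/s.
After input B: C = (1.114·0.0135 + 0.112·0.106) / 1.226 = 0.02195 mg/L.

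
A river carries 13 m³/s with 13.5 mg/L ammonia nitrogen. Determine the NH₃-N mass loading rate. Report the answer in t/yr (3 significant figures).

5540 t/yr

Mass flux = Q·C = 13 m³/s × 13.5 g/m³ = 175.5 g/s.
= 175.5 g/s × 31.56 = 5538 t/yr.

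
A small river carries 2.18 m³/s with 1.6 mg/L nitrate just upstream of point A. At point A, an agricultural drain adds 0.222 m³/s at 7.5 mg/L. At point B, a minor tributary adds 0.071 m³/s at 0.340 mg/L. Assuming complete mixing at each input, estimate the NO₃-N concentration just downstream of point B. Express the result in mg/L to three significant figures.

After input A: C = (2.18·1.6 + 0.222·7.5) / 2.402 = 2.145 mg/L.
After input B: C = (2.402·2.145 + 0.071·0.34) / 2.473 = 2.093 mg/L.

2.09 mg/L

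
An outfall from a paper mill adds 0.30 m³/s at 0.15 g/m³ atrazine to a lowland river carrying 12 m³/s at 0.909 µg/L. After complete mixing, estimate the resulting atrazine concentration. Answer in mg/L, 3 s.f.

0.909 µg/L = 0.000909 mg/L.
Flow-weighted mixing gives C = (0.3·0.15 + 12·0.000909) / (0.3 + 12) = 0.05591/12.3 = 0.004545 mg/L.

0.00455 mg/L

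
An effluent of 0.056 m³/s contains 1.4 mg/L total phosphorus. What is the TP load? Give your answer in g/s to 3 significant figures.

Mass flux = Q·C = 0.056 m³/s × 1.4 g/m³ = 0.0784 g/s.

0.0784 g/s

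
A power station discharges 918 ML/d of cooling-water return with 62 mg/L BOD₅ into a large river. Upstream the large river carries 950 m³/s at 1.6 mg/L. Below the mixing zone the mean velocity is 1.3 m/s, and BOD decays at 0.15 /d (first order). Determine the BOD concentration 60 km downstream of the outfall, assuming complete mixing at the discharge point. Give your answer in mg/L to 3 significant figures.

2.09 mg/L

918 ML/d = 10.62 m³/s.
After complete mixing, C₀ = (10.62·62 + 950·1.6) / 960.6 = 2.268 mg/L.
Travel time t = 6e+04 m / 1.3 m/s = 4.615e+04 s = 0.5342 d.
C = 2.268·exp(−0.15·0.5342) = 2.268·0.923 = 2.093 mg/L.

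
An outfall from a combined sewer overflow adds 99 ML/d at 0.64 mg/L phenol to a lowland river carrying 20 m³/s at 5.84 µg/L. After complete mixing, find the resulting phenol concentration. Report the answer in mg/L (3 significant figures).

0.0402 mg/L

99 ML/d = 1.146 m³/s.
5.84 µg/L = 0.00584 mg/L.
Flow-weighted mixing gives C = (1.146·0.64 + 20·0.00584) / (1.146 + 20) = 0.8501/21.15 = 0.0402 mg/L.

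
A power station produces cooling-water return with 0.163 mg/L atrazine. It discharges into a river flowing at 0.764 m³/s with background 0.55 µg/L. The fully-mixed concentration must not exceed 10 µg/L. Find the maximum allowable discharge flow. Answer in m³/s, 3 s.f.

0.0472 m³/s

0.55 µg/L = 0.00055 mg/L.
10 µg/L = 0.01 mg/L.
Mass balance at complete mixing: C_std·(Q_w + Q_r) = Q_w·C_e + Q_r·C_b.
Rearranging, Q_w = Q_r·(C_std − C_b)/(C_e − C_std) = 0.764·(0.01 − 0.00055) / (0.163 − 0.01) = 0.04719 m³/s.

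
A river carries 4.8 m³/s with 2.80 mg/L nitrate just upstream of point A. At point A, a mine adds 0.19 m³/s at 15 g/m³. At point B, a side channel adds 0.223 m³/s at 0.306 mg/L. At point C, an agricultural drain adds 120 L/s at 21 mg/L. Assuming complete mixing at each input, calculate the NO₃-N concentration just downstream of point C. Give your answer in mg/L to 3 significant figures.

After input A: C = (4.8·2.8 + 0.19·15) / 4.99 = 3.265 mg/L.
After input B: C = (4.99·3.265 + 0.223·0.306) / 5.213 = 3.138 mg/L.
120 L/s = 0.12 m³/s.
After input C: C = (5.213·3.138 + 0.12·21) / 5.333 = 3.54 mg/L.

3.54 mg/L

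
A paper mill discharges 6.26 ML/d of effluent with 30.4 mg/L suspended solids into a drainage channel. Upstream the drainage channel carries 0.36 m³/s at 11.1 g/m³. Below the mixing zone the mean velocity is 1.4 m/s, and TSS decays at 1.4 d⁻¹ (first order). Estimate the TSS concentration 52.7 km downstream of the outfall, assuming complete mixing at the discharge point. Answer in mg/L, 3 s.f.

6.26 ML/d = 0.07245 m³/s.
After complete mixing, C₀ = (0.07245·30.4 + 0.36·11.1) / 0.4325 = 14.33 mg/L.
Travel time t = 5.27e+04 m / 1.4 m/s = 3.764e+04 s = 0.4357 d.
C = 14.33·exp(−1.4·0.4357) = 14.33·0.5434 = 7.789 mg/L.

7.79 mg/L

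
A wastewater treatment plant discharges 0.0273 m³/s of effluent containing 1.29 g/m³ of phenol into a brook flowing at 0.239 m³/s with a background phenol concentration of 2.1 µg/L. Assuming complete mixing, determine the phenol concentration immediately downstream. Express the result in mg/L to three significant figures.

2.1 µg/L = 0.0021 mg/L.
By mass balance at complete mixing, C = (0.0273·1.29 + 0.239·0.0021) / (0.0273 + 0.239) = 0.03572/0.2663 = 0.1341 mg/L.

0.134 mg/L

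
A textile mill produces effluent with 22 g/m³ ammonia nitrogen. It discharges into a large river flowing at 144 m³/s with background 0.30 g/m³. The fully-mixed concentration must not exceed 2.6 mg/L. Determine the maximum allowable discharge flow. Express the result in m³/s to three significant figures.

Mass balance at complete mixing: C_std·(Q_w + Q_r) = Q_w·C_e + Q_r·C_b.
Rearranging, Q_w = Q_r·(C_std − C_b)/(C_e − C_std) = 144·(2.6 − 0.3) / (22 − 2.6) = 17.07 m³/s.

17.1 m³/s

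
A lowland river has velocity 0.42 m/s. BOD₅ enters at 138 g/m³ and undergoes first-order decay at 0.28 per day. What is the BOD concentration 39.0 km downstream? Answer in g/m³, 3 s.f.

Travel time t = 39.0 km / 0.42 m/s = 3.9e+04/0.42 = 9.286e+04 s = 1.075 d.
First-order decay: C = 138·exp(−0.28·1.075) = 138·0.7401 = 102.1 g/m³.

102 g/m³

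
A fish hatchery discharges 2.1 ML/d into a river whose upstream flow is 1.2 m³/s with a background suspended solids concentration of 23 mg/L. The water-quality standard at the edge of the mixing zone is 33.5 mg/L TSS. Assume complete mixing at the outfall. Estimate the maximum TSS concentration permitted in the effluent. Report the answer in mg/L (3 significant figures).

552 mg/L

2.1 ML/d = 0.02431 m³/s.
Mass balance: 33.5·1.224 = 0.02431·Cₑ + 1.2·23.
Cₑ = (41.01 − 27.6) / 0.02431 = 551.9 mg/L.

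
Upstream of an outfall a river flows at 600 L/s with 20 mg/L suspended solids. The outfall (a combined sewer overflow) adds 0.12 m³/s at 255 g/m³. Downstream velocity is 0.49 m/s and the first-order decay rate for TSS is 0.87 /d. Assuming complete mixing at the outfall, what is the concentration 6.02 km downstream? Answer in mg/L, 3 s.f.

600 L/s = 0.6 m³/s.
After complete mixing, C₀ = (0.12·255 + 0.6·20) / 0.72 = 59.17 mg/L.
Travel time t = 6020 m / 0.49 m/s = 1.229e+04 s = 0.1422 d.
C = 59.17·exp(−0.87·0.1422) = 59.17·0.8836 = 52.28 mg/L.

52.3 mg/L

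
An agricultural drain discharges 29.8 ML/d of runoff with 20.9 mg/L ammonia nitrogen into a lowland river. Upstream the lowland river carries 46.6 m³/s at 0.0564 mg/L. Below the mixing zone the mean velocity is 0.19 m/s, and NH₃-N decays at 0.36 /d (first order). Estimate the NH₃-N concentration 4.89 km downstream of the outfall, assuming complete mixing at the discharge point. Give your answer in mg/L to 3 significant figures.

0.188 mg/L

29.8 ML/d = 0.3449 m³/s.
After complete mixing, C₀ = (0.3449·20.9 + 46.6·0.0564) / 46.94 = 0.2095 mg/L.
Travel time t = 4890 m / 0.19 m/s = 2.574e+04 s = 0.2979 d.
C = 0.2095·exp(−0.36·0.2979) = 0.2095·0.8983 = 0.1882 mg/L.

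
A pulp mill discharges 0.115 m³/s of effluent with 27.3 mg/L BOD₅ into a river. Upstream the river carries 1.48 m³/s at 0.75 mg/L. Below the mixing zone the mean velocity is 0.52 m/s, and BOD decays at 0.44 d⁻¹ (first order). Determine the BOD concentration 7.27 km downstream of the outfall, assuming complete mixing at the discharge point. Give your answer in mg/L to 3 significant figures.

After complete mixing, C₀ = (0.115·27.3 + 1.48·0.75) / 1.595 = 2.664 mg/L.
Travel time t = 7270 m / 0.52 m/s = 1.398e+04 s = 0.1618 d.
C = 2.664·exp(−0.44·0.1618) = 2.664·0.9313 = 2.481 mg/L.

2.48 mg/L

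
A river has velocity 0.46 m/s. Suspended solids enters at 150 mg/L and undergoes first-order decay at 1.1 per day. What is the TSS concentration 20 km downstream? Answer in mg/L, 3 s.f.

86.2 mg/L

Travel time t = 20 km / 0.46 m/s = 2e+04/0.46 = 4.348e+04 s = 0.5032 d.
First-order decay: C = 150·exp(−1.1·0.5032) = 150·0.5749 = 86.24 mg/L.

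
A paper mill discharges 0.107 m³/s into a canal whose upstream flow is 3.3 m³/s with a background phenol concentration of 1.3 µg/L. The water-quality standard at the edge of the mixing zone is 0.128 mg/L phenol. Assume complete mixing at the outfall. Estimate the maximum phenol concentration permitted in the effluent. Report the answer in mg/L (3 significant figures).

4.04 mg/L

1.3 µg/L = 0.0013 mg/L.
Mass balance: 0.128·3.407 = 0.107·Cₑ + 3.3·0.0013.
Cₑ = (0.4361 − 0.00429) / 0.107 = 4.036 mg/L.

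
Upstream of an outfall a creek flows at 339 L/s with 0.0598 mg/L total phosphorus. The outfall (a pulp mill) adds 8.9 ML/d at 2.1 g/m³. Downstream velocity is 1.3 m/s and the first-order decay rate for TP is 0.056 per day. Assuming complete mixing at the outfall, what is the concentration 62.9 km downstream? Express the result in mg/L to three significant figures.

0.519 mg/L

8.9 ML/d = 0.103 m³/s.
339 L/s = 0.339 m³/s.
After complete mixing, C₀ = (0.103·2.1 + 0.339·0.0598) / 0.442 = 0.5353 mg/L.
Travel time t = 6.29e+04 m / 1.3 m/s = 4.838e+04 s = 0.56 d.
C = 0.5353·exp(−0.056·0.56) = 0.5353·0.9691 = 0.5187 mg/L.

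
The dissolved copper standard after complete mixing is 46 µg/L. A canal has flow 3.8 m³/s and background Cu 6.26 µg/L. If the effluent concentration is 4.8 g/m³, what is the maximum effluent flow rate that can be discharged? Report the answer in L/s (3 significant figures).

6.26 µg/L = 0.00626 mg/L.
46 µg/L = 0.046 mg/L.
Mass balance at complete mixing: C_std·(Q_w + Q_r) = Q_w·C_e + Q_r·C_b.
Rearranging, Q_w = Q_r·(C_std − C_b)/(C_e − C_std) = 3.8·(0.046 − 0.00626) / (4.8 − 0.046) = 0.03177 m³/s.
= 31.77 L/s.

31.8 L/s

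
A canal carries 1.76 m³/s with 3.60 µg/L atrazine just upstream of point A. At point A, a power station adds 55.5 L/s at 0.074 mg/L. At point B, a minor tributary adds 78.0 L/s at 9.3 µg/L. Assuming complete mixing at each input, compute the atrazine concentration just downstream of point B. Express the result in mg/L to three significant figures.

3.60 µg/L = 0.0036 mg/L.
55.5 L/s = 0.0555 m³/s.
After input A: C = (1.76·0.0036 + 0.0555·0.074) / 1.816 = 0.005752 mg/L.
78.0 L/s = 0.078 m³/s.
9.3 µg/L = 0.0093 mg/L.
After input B: C = (1.816·0.005752 + 0.078·0.0093) / 1.894 = 0.005898 mg/L.

0.00590 mg/L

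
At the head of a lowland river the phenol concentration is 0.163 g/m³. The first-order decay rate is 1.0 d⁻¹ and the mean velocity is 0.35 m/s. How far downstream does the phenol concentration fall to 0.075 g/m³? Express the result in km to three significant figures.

23.5 km

From C = C₀·e^(−kt), t = ln(C₀/C)/k = ln(0.163/0.075)/1.0 = 0.7763/1.0 = 0.7763 d.
Distance = v·t = 0.35 m/s × 6.707e+04 s = 2.347e+04 m = 23.47 km.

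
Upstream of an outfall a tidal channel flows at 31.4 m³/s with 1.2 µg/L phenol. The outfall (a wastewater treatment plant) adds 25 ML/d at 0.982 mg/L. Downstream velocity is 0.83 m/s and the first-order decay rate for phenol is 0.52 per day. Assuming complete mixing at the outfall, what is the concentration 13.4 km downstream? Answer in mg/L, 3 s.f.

25 ML/d = 0.2894 m³/s.
1.2 µg/L = 0.0012 mg/L.
After complete mixing, C₀ = (0.2894·0.982 + 31.4·0.0012) / 31.69 = 0.01016 mg/L.
Travel time t = 1.34e+04 m / 0.83 m/s = 1.614e+04 s = 0.1869 d.
C = 0.01016·exp(−0.52·0.1869) = 0.01016·0.9074 = 0.009215 mg/L.

0.00922 mg/L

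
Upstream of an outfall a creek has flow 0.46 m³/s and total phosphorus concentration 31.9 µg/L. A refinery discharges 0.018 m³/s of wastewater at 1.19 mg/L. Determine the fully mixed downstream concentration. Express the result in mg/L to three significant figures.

31.9 µg/L = 0.0319 mg/L.
Flow-weighted mixing gives C = (0.018·1.19 + 0.46·0.0319) / (0.018 + 0.46) = 0.03609/0.478 = 0.07551 mg/L.

0.0755 mg/L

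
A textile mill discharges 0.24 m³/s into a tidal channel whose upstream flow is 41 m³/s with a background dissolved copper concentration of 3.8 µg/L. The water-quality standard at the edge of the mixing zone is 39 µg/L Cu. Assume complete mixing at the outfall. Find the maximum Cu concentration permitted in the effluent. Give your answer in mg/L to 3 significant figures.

3.8 µg/L = 0.0038 mg/L.
39 µg/L = 0.039 mg/L.
Mass balance: 0.039·41.24 = 0.24·Cₑ + 41·0.0038.
Cₑ = (1.608 − 0.1558) / 0.24 = 6.052 mg/L.

6.05 mg/L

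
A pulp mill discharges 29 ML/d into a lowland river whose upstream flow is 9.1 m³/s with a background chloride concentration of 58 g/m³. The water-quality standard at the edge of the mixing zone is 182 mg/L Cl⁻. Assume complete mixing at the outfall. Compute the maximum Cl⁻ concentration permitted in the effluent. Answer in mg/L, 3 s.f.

3540 mg/L

29 ML/d = 0.3356 m³/s.
Mass balance: 182·9.436 = 0.3356·Cₑ + 9.1·58.
Cₑ = (1717 − 527.8) / 0.3356 = 3544 mg/L.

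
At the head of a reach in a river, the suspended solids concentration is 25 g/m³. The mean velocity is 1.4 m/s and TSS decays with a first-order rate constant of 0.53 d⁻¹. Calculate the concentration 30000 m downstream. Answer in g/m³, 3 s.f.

Travel time t = 30000 m / 1.4 m/s = 3e+04/1.4 = 2.143e+04 s = 0.248 d.
First-order decay: C = 25·exp(−0.53·0.248) = 25·0.8768 = 21.92 g/m³.

21.9 g/m³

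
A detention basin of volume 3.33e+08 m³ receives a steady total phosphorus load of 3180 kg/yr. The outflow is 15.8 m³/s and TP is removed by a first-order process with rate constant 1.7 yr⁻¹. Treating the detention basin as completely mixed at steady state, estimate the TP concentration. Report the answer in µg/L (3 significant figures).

Outflow Q = 15.8 m³/s × 3.156e+07 s/yr = 4.986e+08 m³/yr.
Steady-state CSTR mass balance: W = Q·C + k·V·C, so C = W/(Q + kV).
Q + kV = 4.986e+08 + 1.7·3.33e+08 = 1.065e+09 m³/yr.
C = 3180/1.065e+09 = 2.987e-06 kg/m³ = 0.002987 mg/L = 2.987 µg/L.

2.99 µg/L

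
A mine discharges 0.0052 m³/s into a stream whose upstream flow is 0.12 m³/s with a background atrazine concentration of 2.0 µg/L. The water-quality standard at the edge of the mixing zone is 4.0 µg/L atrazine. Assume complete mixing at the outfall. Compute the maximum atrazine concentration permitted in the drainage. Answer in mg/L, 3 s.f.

2.0 µg/L = 0.002 mg/L.
4.0 µg/L = 0.004 mg/L.
Mass balance: 0.004·0.1252 = 0.0052·Cₑ + 0.12·0.002.
Cₑ = (0.0005008 − 0.00024) / 0.0052 = 0.05015 mg/L.

0.0502 mg/L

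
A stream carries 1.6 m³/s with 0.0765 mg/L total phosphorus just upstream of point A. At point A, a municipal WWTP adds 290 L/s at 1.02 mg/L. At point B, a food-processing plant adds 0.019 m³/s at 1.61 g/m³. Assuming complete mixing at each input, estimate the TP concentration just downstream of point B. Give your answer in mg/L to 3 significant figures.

0.235 mg/L

290 L/s = 0.29 m³/s.
After input A: C = (1.6·0.0765 + 0.29·1.02) / 1.89 = 0.2213 mg/L.
After input B: C = (1.89·0.2213 + 0.019·1.61) / 1.909 = 0.2351 mg/L.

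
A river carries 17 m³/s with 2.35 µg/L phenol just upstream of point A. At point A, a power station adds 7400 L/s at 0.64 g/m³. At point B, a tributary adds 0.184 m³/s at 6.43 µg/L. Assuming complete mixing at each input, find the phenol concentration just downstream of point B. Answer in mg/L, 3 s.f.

2.35 µg/L = 0.00235 mg/L.
7400 L/s = 7.4 m³/s.
After input A: C = (17·0.00235 + 7.4·0.64) / 24.4 = 0.1957 mg/L.
6.43 µg/L = 0.00643 mg/L.
After input B: C = (24.4·0.1957 + 0.184·0.00643) / 24.58 = 0.1943 mg/L.

0.194 mg/L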